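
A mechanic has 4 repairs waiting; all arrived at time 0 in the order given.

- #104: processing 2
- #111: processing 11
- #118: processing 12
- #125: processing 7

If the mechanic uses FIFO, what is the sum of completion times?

FIFO (arrival order): #104 #111 #118 #125.
#104: 0→2
#111: 2→13
#118: 13→25
#125: 25→32
Sum = 2+13+25+32 = 72.

72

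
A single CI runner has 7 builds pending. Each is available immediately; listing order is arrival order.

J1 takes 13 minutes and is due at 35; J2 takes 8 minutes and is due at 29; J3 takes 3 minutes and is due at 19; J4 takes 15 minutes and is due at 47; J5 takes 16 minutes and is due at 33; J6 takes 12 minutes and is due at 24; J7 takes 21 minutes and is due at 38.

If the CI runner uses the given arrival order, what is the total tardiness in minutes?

FIFO (arrival order): J1 J2 J3 J4 J5 J6 J7.
J1: 0→13, due 35, tardiness 0
J2: 13→21, due 29, tardiness 0
J3: 21→24, due 19, tardiness 5
J4: 24→39, due 47, tardiness 0
J5: 39→55, due 33, tardiness 22
J6: 55→67, due 24, tardiness 43
J7: 67→88, due 38, tardiness 50
Sum = 0+0+5+0+22+43+50 = 120.

120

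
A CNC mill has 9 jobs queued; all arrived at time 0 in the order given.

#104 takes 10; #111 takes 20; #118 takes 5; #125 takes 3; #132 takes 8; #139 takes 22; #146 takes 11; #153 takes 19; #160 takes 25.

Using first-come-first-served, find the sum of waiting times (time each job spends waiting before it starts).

FIFO (arrival order): #104 #111 #118 #125 #132 #139 #146 #153 #160.
#104: waits 0, runs 0→10
#111: waits 10, runs 10→30
#118: waits 30, runs 30→35
#125: waits 35, runs 35→38
#132: waits 38, runs 38→46
#139: waits 46, runs 46→68
#146: waits 68, runs 68→79
#153: waits 79, runs 79→98
#160: waits 98, runs 98→123
Sum = 0+10+30+35+38+46+68+79+98 = 404.

404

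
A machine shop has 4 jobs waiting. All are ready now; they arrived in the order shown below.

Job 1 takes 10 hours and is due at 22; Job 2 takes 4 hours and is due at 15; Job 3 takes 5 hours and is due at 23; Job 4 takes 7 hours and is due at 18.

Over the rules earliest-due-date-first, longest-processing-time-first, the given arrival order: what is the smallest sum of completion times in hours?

EDD (increasing due date): Job 2 Job 4 Job 1 Job 3.
Job 2: 0→4
Job 4: 4→11
Job 1: 11→21
Job 3: 21→26
Sum = 4+11+21+26 = 62.
LPT (decreasing processing time): Job 1 Job 4 Job 3 Job 2.
Job 1: 0→10
Job 4: 10→17
Job 3: 17→22
Job 2: 22→26
Sum = 10+17+22+26 = 75.
FIFO (arrival order): Job 1 Job 2 Job 3 Job 4.
Job 1: 0→10
Job 2: 10→14
Job 3: 14→19
Job 4: 19→26
Sum = 10+14+19+26 = 69.
EDD 62, LPT 75, FIFO 69 → minimum 62.

62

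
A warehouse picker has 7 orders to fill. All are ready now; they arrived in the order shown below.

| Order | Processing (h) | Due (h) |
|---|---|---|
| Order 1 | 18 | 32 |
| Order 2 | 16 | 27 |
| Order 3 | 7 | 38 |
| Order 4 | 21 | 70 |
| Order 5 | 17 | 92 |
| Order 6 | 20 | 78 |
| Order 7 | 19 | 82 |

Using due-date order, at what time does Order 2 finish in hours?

16

EDD (increasing due date): Order 2 Order 1 Order 3 Order 4 Order 6 Order 7 Order 5.
Order 2: 0→16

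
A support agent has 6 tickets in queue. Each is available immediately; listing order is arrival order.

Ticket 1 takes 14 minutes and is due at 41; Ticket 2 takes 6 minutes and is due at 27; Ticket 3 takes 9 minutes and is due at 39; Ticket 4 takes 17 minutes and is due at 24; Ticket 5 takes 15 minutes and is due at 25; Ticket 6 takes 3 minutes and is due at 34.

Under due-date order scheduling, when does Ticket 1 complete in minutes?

EDD (increasing due date): Ticket 4 Ticket 5 Ticket 2 Ticket 6 Ticket 3 Ticket 1.
Ticket 4: 0→17
Ticket 5: 17→32
Ticket 2: 32→38
Ticket 6: 38→41
Ticket 3: 41→50
Ticket 1: 50→64

64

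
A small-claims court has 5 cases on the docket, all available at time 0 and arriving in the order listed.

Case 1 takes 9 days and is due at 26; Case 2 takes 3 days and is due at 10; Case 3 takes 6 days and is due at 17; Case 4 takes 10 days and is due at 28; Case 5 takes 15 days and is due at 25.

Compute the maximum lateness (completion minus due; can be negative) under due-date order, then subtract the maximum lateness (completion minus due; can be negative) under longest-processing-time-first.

-18

EDD (increasing due date): Case 2 Case 3 Case 5 Case 1 Case 4.
Case 2: 0→3, due 10, lateness -7
Case 3: 3→9, due 17, lateness -8
Case 5: 9→24, due 25, lateness -1
Case 1: 24→33, due 26, lateness 7
Case 4: 33→43, due 28, lateness 15
Maximum = 15.
LPT (decreasing processing time): Case 5 Case 4 Case 1 Case 3 Case 2.
Case 5: 0→15, due 25, lateness -10
Case 4: 15→25, due 28, lateness -3
Case 1: 25→34, due 26, lateness 8
Case 3: 34→40, due 17, lateness 23
Case 2: 40→43, due 10, lateness 33
Maximum = 33.
Difference = 15 − 33 = -18.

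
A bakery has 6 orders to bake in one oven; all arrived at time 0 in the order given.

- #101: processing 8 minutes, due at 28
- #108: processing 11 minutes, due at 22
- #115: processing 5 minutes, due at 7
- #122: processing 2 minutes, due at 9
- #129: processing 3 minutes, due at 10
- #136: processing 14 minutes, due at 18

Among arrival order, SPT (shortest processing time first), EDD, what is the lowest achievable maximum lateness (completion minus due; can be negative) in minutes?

FIFO (arrival order): #101 #108 #115 #122 #129 #136.
#101: 0→8, due 28, lateness -20
#108: 8→19, due 22, lateness -3
#115: 19→24, due 7, lateness 17
#122: 24→26, due 9, lateness 17
#129: 26→29, due 10, lateness 19
#136: 29→43, due 18, lateness 25
Maximum = 25.
SPT (increasing processing time): #122 #129 #115 #101 #108 #136.
#122: 0→2, due 9, lateness -7
#129: 2→5, due 10, lateness -5
#115: 5→10, due 7, lateness 3
#101: 10→18, due 28, lateness -10
#108: 18→29, due 22, lateness 7
#136: 29→43, due 18, lateness 25
Maximum = 25.
EDD (increasing due date): #115 #122 #129 #136 #108 #101.
#115: 0→5, due 7, lateness -2
#122: 5→7, due 9, lateness -2
#129: 7→10, due 10, lateness 0
#136: 10→24, due 18, lateness 6
#108: 24→35, due 22, lateness 13
#101: 35→43, due 28, lateness 15
Maximum = 15.
FIFO 25, SPT 25, EDD 15 → minimum 15.

15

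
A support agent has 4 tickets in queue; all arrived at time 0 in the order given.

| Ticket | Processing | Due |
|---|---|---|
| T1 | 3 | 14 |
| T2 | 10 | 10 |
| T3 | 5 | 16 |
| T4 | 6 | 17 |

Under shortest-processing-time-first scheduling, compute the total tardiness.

14

SPT (increasing processing time): T1 T3 T4 T2.
T1: 0→3, due 14, tardiness 0
T3: 3→8, due 16, tardiness 0
T4: 8→14, due 17, tardiness 0
T2: 14→24, due 10, tardiness 14
Sum = 0+0+0+14 = 14.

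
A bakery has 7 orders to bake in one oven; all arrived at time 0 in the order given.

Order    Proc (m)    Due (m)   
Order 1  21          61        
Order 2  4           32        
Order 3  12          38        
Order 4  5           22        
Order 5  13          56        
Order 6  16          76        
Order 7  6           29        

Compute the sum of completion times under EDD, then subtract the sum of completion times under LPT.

-152

EDD (increasing due date): Order 4 Order 7 Order 2 Order 3 Order 5 Order 1 Order 6.
Order 4: 0→5
Order 7: 5→11
Order 2: 11→15
Order 3: 15→27
Order 5: 27→40
Order 1: 40→61
Order 6: 61→77
Sum = 5+11+15+27+40+61+77 = 236.
LPT (decreasing processing time): Order 1 Order 6 Order 5 Order 3 Order 7 Order 4 Order 2.
Order 1: 0→21
Order 6: 21→37
Order 5: 37→50
Order 3: 50→62
Order 7: 62→68
Order 4: 68→73
Order 2: 73→77
Sum = 21+37+50+62+68+73+77 = 388.
Difference = 236 − 388 = -152.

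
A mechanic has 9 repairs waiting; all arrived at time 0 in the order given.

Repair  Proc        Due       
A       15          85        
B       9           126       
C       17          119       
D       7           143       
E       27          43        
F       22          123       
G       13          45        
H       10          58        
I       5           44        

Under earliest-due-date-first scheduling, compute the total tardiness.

EDD (increasing due date): E I G H A C F B D.
E: 0→27, due 43, tardiness 0
I: 27→32, due 44, tardiness 0
G: 32→45, due 45, tardiness 0
H: 45→55, due 58, tardiness 0
A: 55→70, due 85, tardiness 0
C: 70→87, due 119, tardiness 0
F: 87→109, due 123, tardiness 0
B: 109→118, due 126, tardiness 0
D: 118→125, due 143, tardiness 0
Sum = 0+0+0+0+0+0+0+0+0 = 0.

0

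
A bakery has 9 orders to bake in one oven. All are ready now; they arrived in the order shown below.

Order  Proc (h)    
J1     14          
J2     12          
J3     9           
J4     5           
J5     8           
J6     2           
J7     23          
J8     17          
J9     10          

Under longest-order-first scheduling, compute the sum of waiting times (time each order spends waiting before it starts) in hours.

535

LPT (decreasing processing time): J7 J8 J1 J2 J9 J3 J5 J4 J6.
J7: waits 0, runs 0→23
J8: waits 23, runs 23→40
J1: waits 40, runs 40→54
J2: waits 54, runs 54→66
J9: waits 66, runs 66→76
J3: waits 76, runs 76→85
J5: waits 85, runs 85→93
J4: waits 93, runs 93→98
J6: waits 98, runs 98→100
Sum = 0+23+40+54+66+76+85+93+98 = 535.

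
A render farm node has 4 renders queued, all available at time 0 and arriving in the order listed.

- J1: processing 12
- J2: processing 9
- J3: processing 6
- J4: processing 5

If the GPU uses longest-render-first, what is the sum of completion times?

LPT (decreasing processing time): J1 J2 J3 J4.
J1: 0→12
J2: 12→21
J3: 21→27
J4: 27→32
Sum = 12+21+27+32 = 92.

92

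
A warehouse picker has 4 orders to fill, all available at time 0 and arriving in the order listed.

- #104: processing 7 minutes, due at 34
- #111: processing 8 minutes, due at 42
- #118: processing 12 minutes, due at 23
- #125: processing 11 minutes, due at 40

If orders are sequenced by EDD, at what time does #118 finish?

EDD (increasing due date): #118 #104 #125 #111.
#118: 0→12

12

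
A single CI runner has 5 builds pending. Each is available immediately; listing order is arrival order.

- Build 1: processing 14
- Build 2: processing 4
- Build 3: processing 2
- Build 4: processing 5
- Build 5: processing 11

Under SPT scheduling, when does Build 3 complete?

SPT (increasing processing time): Build 3 Build 2 Build 4 Build 5 Build 1.
Build 3: 0→2

2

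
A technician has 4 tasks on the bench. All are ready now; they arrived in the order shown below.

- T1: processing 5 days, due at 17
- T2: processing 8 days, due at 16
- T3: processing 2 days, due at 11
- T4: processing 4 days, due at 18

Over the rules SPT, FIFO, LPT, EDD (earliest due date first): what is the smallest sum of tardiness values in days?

1

SPT (increasing processing time): T3 T4 T1 T2.
T3: 0→2, due 11, tardiness 0
T4: 2→6, due 18, tardiness 0
T1: 6→11, due 17, tardiness 0
T2: 11→19, due 16, tardiness 3
Sum = 0+0+0+3 = 3.
FIFO (arrival order): T1 T2 T3 T4.
T1: 0→5, due 17, tardiness 0
T2: 5→13, due 16, tardiness 0
T3: 13→15, due 11, tardiness 4
T4: 15→19, due 18, tardiness 1
Sum = 0+0+4+1 = 5.
LPT (decreasing processing time): T2 T1 T4 T3.
T2: 0→8, due 16, tardiness 0
T1: 8→13, due 17, tardiness 0
T4: 13→17, due 18, tardiness 0
T3: 17→19, due 11, tardiness 8
Sum = 0+0+0+8 = 8.
EDD (increasing due date): T3 T2 T1 T4.
T3: 0→2, due 11, tardiness 0
T2: 2→10, due 16, tardiness 0
T1: 10→15, due 17, tardiness 0
T4: 15→19, due 18, tardiness 1
Sum = 0+0+0+1 = 1.
SPT 3, FIFO 5, LPT 8, EDD 1 → minimum 1.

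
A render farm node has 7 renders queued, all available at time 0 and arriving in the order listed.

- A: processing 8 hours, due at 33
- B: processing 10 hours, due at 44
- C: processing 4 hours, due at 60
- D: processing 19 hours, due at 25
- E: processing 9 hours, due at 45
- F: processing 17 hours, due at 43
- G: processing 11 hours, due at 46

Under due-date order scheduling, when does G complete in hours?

74

EDD (increasing due date): D A F B E G C.
D: 0→19
A: 19→27
F: 27→44
B: 44→54
E: 54→63
G: 63→74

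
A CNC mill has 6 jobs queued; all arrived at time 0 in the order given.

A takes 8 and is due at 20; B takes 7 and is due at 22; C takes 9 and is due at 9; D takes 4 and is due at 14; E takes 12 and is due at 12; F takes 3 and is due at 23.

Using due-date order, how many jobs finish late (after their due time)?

EDD (increasing due date): C E D A B F.
C: 0→9, due 9, tardiness 0
E: 9→21, due 12, tardiness 9
D: 21→25, due 14, tardiness 11
A: 25→33, due 20, tardiness 13
B: 33→40, due 22, tardiness 18
F: 40→43, due 23, tardiness 20
Late jobs: 5.

5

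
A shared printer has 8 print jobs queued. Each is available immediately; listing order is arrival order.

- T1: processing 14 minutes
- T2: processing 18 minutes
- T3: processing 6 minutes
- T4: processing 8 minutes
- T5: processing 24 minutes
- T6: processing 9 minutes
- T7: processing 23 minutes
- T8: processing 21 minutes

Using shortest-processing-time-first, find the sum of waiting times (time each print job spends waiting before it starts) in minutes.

SPT (increasing processing time): T3 T4 T6 T1 T2 T8 T7 T5.
T3: waits 0, runs 0→6
T4: waits 6, runs 6→14
T6: waits 14, runs 14→23
T1: waits 23, runs 23→37
T2: waits 37, runs 37→55
T8: waits 55, runs 55→76
T7: waits 76, runs 76→99
T5: waits 99, runs 99→123
Sum = 0+6+14+23+37+55+76+99 = 310.

310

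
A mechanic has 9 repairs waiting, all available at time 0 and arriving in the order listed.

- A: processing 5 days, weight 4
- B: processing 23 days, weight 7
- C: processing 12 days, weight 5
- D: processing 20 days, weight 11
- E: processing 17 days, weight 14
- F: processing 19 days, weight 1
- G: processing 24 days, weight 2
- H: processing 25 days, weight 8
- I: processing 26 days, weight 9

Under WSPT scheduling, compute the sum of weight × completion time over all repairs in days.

WSPT (decreasing weight/processing-time ratio): E A D C I H B G F.
E: finishes 17, weight 14, w·C = 238
A: finishes 22, weight 4, w·C = 88
D: finishes 42, weight 11, w·C = 462
C: finishes 54, weight 5, w·C = 270
I: finishes 80, weight 9, w·C = 720
H: finishes 105, weight 8, w·C = 840
B: finishes 128, weight 7, w·C = 896
G: finishes 152, weight 2, w·C = 304
F: finishes 171, weight 1, w·C = 171
Sum = 238+88+462+270+720+840+896+304+171 = 3989.

3989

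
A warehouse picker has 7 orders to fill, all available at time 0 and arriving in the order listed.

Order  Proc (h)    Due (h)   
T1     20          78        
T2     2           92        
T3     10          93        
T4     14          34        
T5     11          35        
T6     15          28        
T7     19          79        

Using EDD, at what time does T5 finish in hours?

EDD (increasing due date): T6 T4 T5 T1 T7 T2 T3.
T6: 0→15
T4: 15→29
T5: 29→40

40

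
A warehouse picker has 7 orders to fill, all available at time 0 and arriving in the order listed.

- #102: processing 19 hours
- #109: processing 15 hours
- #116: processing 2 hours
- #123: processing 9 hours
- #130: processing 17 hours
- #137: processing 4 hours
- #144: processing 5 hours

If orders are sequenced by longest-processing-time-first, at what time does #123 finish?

LPT (decreasing processing time): #102 #130 #109 #123 #144 #137 #116.
#102: 0→19
#130: 19→36
#109: 36→51
#123: 51→60

60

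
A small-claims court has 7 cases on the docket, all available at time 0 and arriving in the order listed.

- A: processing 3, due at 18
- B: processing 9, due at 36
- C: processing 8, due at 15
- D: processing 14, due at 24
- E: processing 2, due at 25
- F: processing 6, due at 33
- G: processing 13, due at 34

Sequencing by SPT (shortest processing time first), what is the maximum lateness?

31

SPT (increasing processing time): E A F C B G D.
E: 0→2, due 25, lateness -23
A: 2→5, due 18, lateness -13
F: 5→11, due 33, lateness -22
C: 11→19, due 15, lateness 4
B: 19→28, due 36, lateness -8
G: 28→41, due 34, lateness 7
D: 41→55, due 24, lateness 31
Maximum = 31.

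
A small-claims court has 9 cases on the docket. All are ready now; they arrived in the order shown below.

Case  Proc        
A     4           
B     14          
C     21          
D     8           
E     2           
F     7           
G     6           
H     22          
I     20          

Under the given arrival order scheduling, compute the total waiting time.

359

FIFO (arrival order): A B C D E F G H I.
A: waits 0, runs 0→4
B: waits 4, runs 4→18
C: waits 18, runs 18→39
D: waits 39, runs 39→47
E: waits 47, runs 47→49
F: waits 49, runs 49→56
G: waits 56, runs 56→62
H: waits 62, runs 62→84
I: waits 84, runs 84→104
Sum = 0+4+18+39+47+49+56+62+84 = 359.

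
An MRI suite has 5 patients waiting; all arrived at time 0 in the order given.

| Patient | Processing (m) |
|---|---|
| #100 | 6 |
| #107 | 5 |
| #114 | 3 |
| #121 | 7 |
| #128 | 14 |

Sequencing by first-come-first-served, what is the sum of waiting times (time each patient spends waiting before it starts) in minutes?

FIFO (arrival order): #100 #107 #114 #121 #128.
#100: waits 0, runs 0→6
#107: waits 6, runs 6→11
#114: waits 11, runs 11→14
#121: waits 14, runs 14→21
#128: waits 21, runs 21→35
Sum = 0+6+11+14+21 = 52.

52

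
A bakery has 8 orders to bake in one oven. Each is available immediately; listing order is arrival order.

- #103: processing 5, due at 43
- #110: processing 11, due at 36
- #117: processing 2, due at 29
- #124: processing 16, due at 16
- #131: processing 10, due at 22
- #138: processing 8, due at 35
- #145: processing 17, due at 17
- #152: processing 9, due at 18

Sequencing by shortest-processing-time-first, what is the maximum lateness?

61

SPT (increasing processing time): #117 #103 #138 #152 #131 #110 #124 #145.
#117: 0→2, due 29, lateness -27
#103: 2→7, due 43, lateness -36
#138: 7→15, due 35, lateness -20
#152: 15→24, due 18, lateness 6
#131: 24→34, due 22, lateness 12
#110: 34→45, due 36, lateness 9
#124: 45→61, due 16, lateness 45
#145: 61→78, due 17, lateness 61
Maximum = 61.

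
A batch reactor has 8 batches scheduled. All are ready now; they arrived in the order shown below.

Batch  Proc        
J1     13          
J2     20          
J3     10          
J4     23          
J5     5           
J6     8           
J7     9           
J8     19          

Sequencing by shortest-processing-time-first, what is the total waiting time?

265

SPT (increasing processing time): J5 J6 J7 J3 J1 J8 J2 J4.
J5: waits 0, runs 0→5
J6: waits 5, runs 5→13
J7: waits 13, runs 13→22
J3: waits 22, runs 22→32
J1: waits 32, runs 32→45
J8: waits 45, runs 45→64
J2: waits 64, runs 64→84
J4: waits 84, runs 84→107
Sum = 0+5+13+22+32+45+64+84 = 265.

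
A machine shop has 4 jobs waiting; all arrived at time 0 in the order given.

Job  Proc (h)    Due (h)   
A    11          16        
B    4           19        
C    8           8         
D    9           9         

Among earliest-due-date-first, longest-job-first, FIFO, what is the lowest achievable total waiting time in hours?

EDD (increasing due date): C D A B.
C: waits 0, runs 0→8
D: waits 8, runs 8→17
A: waits 17, runs 17→28
B: waits 28, runs 28→32
Sum = 0+8+17+28 = 53.
LPT (decreasing processing time): A D C B.
A: waits 0, runs 0→11
D: waits 11, runs 11→20
C: waits 20, runs 20→28
B: waits 28, runs 28→32
Sum = 0+11+20+28 = 59.
FIFO (arrival order): A B C D.
A: waits 0, runs 0→11
B: waits 11, runs 11→15
C: waits 15, runs 15→23
D: waits 23, runs 23→32
Sum = 0+11+15+23 = 49.
EDD 53, LPT 59, FIFO 49 → minimum 49.

49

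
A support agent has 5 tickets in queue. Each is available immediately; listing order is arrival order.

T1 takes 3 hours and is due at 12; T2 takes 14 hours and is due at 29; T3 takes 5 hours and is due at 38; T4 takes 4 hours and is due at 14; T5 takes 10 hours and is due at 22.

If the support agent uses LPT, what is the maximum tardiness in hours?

24

LPT (decreasing processing time): T2 T5 T3 T4 T1.
T2: 0→14, due 29, tardiness 0
T5: 14→24, due 22, tardiness 2
T3: 24→29, due 38, tardiness 0
T4: 29→33, due 14, tardiness 19
T1: 33→36, due 12, tardiness 24
Maximum = 24.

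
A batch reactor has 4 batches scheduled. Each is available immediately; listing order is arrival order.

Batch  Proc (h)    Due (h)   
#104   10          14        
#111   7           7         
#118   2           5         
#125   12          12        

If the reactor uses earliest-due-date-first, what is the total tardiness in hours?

EDD (increasing due date): #118 #111 #125 #104.
#118: 0→2, due 5, tardiness 0
#111: 2→9, due 7, tardiness 2
#125: 9→21, due 12, tardiness 9
#104: 21→31, due 14, tardiness 17
Sum = 0+2+9+17 = 28.

28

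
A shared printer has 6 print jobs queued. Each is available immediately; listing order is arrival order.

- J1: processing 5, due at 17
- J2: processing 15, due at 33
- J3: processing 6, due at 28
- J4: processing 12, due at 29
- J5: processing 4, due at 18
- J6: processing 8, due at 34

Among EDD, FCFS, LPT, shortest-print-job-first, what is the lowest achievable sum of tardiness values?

23

EDD (increasing due date): J1 J5 J3 J4 J2 J6.
J1: 0→5, due 17, tardiness 0
J5: 5→9, due 18, tardiness 0
J3: 9→15, due 28, tardiness 0
J4: 15→27, due 29, tardiness 0
J2: 27→42, due 33, tardiness 9
J6: 42→50, due 34, tardiness 16
Sum = 0+0+0+0+9+16 = 25.
FIFO (arrival order): J1 J2 J3 J4 J5 J6.
J1: 0→5, due 17, tardiness 0
J2: 5→20, due 33, tardiness 0
J3: 20→26, due 28, tardiness 0
J4: 26→38, due 29, tardiness 9
J5: 38→42, due 18, tardiness 24
J6: 42→50, due 34, tardiness 16
Sum = 0+0+0+9+24+16 = 49.
LPT (decreasing processing time): J2 J4 J6 J3 J1 J5.
J2: 0→15, due 33, tardiness 0
J4: 15→27, due 29, tardiness 0
J6: 27→35, due 34, tardiness 1
J3: 35→41, due 28, tardiness 13
J1: 41→46, due 17, tardiness 29
J5: 46→50, due 18, tardiness 32
Sum = 0+0+1+13+29+32 = 75.
SPT (increasing processing time): J5 J1 J3 J6 J4 J2.
J5: 0→4, due 18, tardiness 0
J1: 4→9, due 17, tardiness 0
J3: 9→15, due 28, tardiness 0
J6: 15→23, due 34, tardiness 0
J4: 23→35, due 29, tardiness 6
J2: 35→50, due 33, tardiness 17
Sum = 0+0+0+0+6+17 = 23.
EDD 25, FIFO 49, LPT 75, SPT 23 → minimum 23.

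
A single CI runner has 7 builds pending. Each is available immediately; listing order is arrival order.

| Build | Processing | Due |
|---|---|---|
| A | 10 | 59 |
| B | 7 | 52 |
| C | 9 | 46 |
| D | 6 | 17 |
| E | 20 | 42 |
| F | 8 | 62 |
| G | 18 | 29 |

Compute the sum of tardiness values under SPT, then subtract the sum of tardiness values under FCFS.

SPT (increasing processing time): D B F C A G E.
D: 0→6, due 17, tardiness 0
B: 6→13, due 52, tardiness 0
F: 13→21, due 62, tardiness 0
C: 21→30, due 46, tardiness 0
A: 30→40, due 59, tardiness 0
G: 40→58, due 29, tardiness 29
E: 58→78, due 42, tardiness 36
Sum = 0+0+0+0+0+29+36 = 65.
FIFO (arrival order): A B C D E F G.
A: 0→10, due 59, tardiness 0
B: 10→17, due 52, tardiness 0
C: 17→26, due 46, tardiness 0
D: 26→32, due 17, tardiness 15
E: 32→52, due 42, tardiness 10
F: 52→60, due 62, tardiness 0
G: 60→78, due 29, tardiness 49
Sum = 0+0+0+15+10+0+49 = 74.
Difference = 65 − 74 = -9.

-9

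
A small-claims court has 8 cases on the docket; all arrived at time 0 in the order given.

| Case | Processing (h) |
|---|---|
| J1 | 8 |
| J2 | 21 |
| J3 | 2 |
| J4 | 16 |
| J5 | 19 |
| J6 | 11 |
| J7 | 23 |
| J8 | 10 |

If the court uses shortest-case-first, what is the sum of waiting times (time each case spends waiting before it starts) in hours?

SPT (increasing processing time): J3 J1 J8 J6 J4 J5 J2 J7.
J3: waits 0, runs 0→2
J1: waits 2, runs 2→10
J8: waits 10, runs 10→20
J6: waits 20, runs 20→31
J4: waits 31, runs 31→47
J5: waits 47, runs 47→66
J2: waits 66, runs 66→87
J7: waits 87, runs 87→110
Sum = 0+2+10+20+31+47+66+87 = 263.

263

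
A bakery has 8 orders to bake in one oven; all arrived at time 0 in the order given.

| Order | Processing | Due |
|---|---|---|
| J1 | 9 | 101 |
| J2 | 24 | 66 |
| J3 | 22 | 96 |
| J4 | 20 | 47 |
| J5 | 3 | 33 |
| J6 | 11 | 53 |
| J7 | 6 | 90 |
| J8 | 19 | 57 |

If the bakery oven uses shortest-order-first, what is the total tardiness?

69

SPT (increasing processing time): J5 J7 J1 J6 J8 J4 J3 J2.
J5: 0→3, due 33, tardiness 0
J7: 3→9, due 90, tardiness 0
J1: 9→18, due 101, tardiness 0
J6: 18→29, due 53, tardiness 0
J8: 29→48, due 57, tardiness 0
J4: 48→68, due 47, tardiness 21
J3: 68→90, due 96, tardiness 0
J2: 90→114, due 66, tardiness 48
Sum = 0+0+0+0+0+21+0+48 = 69.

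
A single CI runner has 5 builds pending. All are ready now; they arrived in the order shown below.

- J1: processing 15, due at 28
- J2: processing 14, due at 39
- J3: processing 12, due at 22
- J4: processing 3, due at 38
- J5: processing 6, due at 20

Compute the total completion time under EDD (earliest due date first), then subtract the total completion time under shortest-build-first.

25

EDD (increasing due date): J5 J3 J1 J4 J2.
J5: 0→6
J3: 6→18
J1: 18→33
J4: 33→36
J2: 36→50
Sum = 6+18+33+36+50 = 143.
SPT (increasing processing time): J4 J5 J3 J2 J1.
J4: 0→3
J5: 3→9
J3: 9→21
J2: 21→35
J1: 35→50
Sum = 3+9+21+35+50 = 118.
Difference = 143 − 118 = 25.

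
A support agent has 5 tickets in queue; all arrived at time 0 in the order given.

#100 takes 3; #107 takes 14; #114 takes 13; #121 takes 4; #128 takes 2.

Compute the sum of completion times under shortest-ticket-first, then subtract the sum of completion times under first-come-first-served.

SPT (increasing processing time): #128 #100 #121 #114 #107.
#128: 0→2
#100: 2→5
#121: 5→9
#114: 9→22
#107: 22→36
Sum = 2+5+9+22+36 = 74.
FIFO (arrival order): #100 #107 #114 #121 #128.
#100: 0→3
#107: 3→17
#114: 17→30
#121: 30→34
#128: 34→36
Sum = 3+17+30+34+36 = 120.
Difference = 74 − 120 = -46.

-46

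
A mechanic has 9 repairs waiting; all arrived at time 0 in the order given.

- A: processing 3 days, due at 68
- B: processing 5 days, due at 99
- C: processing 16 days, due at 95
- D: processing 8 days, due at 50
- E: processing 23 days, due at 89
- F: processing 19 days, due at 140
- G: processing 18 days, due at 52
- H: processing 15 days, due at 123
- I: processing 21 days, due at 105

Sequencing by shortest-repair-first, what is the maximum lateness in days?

39

SPT (increasing processing time): A B D H C G F I E.
A: 0→3, due 68, lateness -65
B: 3→8, due 99, lateness -91
D: 8→16, due 50, lateness -34
H: 16→31, due 123, lateness -92
C: 31→47, due 95, lateness -48
G: 47→65, due 52, lateness 13
F: 65→84, due 140, lateness -56
I: 84→105, due 105, lateness 0
E: 105→128, due 89, lateness 39
Maximum = 39.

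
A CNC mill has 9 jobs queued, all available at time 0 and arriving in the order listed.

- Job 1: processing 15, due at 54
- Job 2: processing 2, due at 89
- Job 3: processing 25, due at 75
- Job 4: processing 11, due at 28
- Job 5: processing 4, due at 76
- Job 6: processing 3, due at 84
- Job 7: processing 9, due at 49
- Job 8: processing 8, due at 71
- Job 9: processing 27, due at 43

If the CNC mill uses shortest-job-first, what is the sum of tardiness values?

72

SPT (increasing processing time): Job 2 Job 6 Job 5 Job 8 Job 7 Job 4 Job 1 Job 3 Job 9.
Job 2: 0→2, due 89, tardiness 0
Job 6: 2→5, due 84, tardiness 0
Job 5: 5→9, due 76, tardiness 0
Job 8: 9→17, due 71, tardiness 0
Job 7: 17→26, due 49, tardiness 0
Job 4: 26→37, due 28, tardiness 9
Job 1: 37→52, due 54, tardiness 0
Job 3: 52→77, due 75, tardiness 2
Job 9: 77→104, due 43, tardiness 61
Sum = 0+0+0+0+0+9+0+2+61 = 72.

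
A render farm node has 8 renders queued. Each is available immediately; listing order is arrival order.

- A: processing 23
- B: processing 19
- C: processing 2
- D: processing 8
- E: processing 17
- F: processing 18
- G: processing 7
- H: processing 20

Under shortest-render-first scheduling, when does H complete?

SPT (increasing processing time): C G D E F B H A.
C: 0→2
G: 2→9
D: 9→17
E: 17→34
F: 34→52
B: 52→71
H: 71→91

91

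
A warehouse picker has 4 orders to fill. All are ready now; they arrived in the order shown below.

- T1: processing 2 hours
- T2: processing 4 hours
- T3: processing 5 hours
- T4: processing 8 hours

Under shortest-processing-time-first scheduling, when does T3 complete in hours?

11

SPT (increasing processing time): T1 T2 T3 T4.
T1: 0→2
T2: 2→6
T3: 6→11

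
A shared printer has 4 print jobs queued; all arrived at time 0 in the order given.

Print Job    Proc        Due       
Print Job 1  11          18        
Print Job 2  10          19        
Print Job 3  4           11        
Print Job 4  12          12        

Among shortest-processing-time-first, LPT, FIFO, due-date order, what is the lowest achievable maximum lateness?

SPT (increasing processing time): Print Job 3 Print Job 2 Print Job 1 Print Job 4.
Print Job 3: 0→4, due 11, lateness -7
Print Job 2: 4→14, due 19, lateness -5
Print Job 1: 14→25, due 18, lateness 7
Print Job 4: 25→37, due 12, lateness 25
Maximum = 25.
LPT (decreasing processing time): Print Job 4 Print Job 1 Print Job 2 Print Job 3.
Print Job 4: 0→12, due 12, lateness 0
Print Job 1: 12→23, due 18, lateness 5
Print Job 2: 23→33, due 19, lateness 14
Print Job 3: 33→37, due 11, lateness 26
Maximum = 26.
FIFO (arrival order): Print Job 1 Print Job 2 Print Job 3 Print Job 4.
Print Job 1: 0→11, due 18, lateness -7
Print Job 2: 11→21, due 19, lateness 2
Print Job 3: 21→25, due 11, lateness 14
Print Job 4: 25→37, due 12, lateness 25
Maximum = 25.
EDD (increasing due date): Print Job 3 Print Job 4 Print Job 1 Print Job 2.
Print Job 3: 0→4, due 11, lateness -7
Print Job 4: 4→16, due 12, lateness 4
Print Job 1: 16→27, due 18, lateness 9
Print Job 2: 27→37, due 19, lateness 18
Maximum = 18.
SPT 25, LPT 26, FIFO 25, EDD 18 → minimum 18.

18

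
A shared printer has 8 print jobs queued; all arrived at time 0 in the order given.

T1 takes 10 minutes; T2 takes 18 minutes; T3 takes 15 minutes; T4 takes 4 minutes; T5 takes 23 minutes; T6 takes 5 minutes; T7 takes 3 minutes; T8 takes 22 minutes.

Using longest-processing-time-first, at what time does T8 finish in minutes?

LPT (decreasing processing time): T5 T8 T2 T3 T1 T6 T4 T7.
T5: 0→23
T8: 23→45

45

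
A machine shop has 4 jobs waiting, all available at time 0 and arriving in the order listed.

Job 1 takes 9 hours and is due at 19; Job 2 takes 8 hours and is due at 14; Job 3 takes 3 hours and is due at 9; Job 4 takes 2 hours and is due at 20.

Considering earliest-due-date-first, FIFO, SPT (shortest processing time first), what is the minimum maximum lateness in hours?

2

EDD (increasing due date): Job 3 Job 2 Job 1 Job 4.
Job 3: 0→3, due 9, lateness -6
Job 2: 3→11, due 14, lateness -3
Job 1: 11→20, due 19, lateness 1
Job 4: 20→22, due 20, lateness 2
Maximum = 2.
FIFO (arrival order): Job 1 Job 2 Job 3 Job 4.
Job 1: 0→9, due 19, lateness -10
Job 2: 9→17, due 14, lateness 3
Job 3: 17→20, due 9, lateness 11
Job 4: 20→22, due 20, lateness 2
Maximum = 11.
SPT (increasing processing time): Job 4 Job 3 Job 2 Job 1.
Job 4: 0→2, due 20, lateness -18
Job 3: 2→5, due 9, lateness -4
Job 2: 5→13, due 14, lateness -1
Job 1: 13→22, due 19, lateness 3
Maximum = 3.
EDD 2, FIFO 11, SPT 3 → minimum 2.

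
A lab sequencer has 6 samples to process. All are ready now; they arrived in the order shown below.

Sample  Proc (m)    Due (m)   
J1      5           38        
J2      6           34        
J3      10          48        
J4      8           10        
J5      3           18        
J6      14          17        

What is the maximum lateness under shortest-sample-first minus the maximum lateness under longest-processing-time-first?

1

SPT (increasing processing time): J5 J1 J2 J4 J3 J6.
J5: 0→3, due 18, lateness -15
J1: 3→8, due 38, lateness -30
J2: 8→14, due 34, lateness -20
J4: 14→22, due 10, lateness 12
J3: 22→32, due 48, lateness -16
J6: 32→46, due 17, lateness 29
Maximum = 29.
LPT (decreasing processing time): J6 J3 J4 J2 J1 J5.
J6: 0→14, due 17, lateness -3
J3: 14→24, due 48, lateness -24
J4: 24→32, due 10, lateness 22
J2: 32→38, due 34, lateness 4
J1: 38→43, due 38, lateness 5
J5: 43→46, due 18, lateness 28
Maximum = 28.
Difference = 29 − 28 = 1.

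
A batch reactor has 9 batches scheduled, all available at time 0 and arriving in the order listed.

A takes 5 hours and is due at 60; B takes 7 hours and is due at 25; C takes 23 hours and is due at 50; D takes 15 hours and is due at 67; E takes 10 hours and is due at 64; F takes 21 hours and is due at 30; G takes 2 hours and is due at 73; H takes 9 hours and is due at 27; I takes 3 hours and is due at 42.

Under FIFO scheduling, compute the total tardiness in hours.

179

FIFO (arrival order): A B C D E F G H I.
A: 0→5, due 60, tardiness 0
B: 5→12, due 25, tardiness 0
C: 12→35, due 50, tardiness 0
D: 35→50, due 67, tardiness 0
E: 50→60, due 64, tardiness 0
F: 60→81, due 30, tardiness 51
G: 81→83, due 73, tardiness 10
H: 83→92, due 27, tardiness 65
I: 92→95, due 42, tardiness 53
Sum = 0+0+0+0+0+51+10+65+53 = 179.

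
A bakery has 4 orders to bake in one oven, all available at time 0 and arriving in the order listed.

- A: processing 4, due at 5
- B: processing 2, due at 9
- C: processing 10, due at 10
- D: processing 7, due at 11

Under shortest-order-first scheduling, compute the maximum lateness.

13

SPT (increasing processing time): B A D C.
B: 0→2, due 9, lateness -7
A: 2→6, due 5, lateness 1
D: 6→13, due 11, lateness 2
C: 13→23, due 10, lateness 13
Maximum = 13.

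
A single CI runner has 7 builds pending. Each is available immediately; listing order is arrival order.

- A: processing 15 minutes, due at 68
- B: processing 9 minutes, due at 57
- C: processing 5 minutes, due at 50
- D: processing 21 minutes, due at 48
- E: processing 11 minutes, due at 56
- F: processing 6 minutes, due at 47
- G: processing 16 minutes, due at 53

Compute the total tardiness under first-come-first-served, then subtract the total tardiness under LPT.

-29

FIFO (arrival order): A B C D E F G.
A: 0→15, due 68, tardiness 0
B: 15→24, due 57, tardiness 0
C: 24→29, due 50, tardiness 0
D: 29→50, due 48, tardiness 2
E: 50→61, due 56, tardiness 5
F: 61→67, due 47, tardiness 20
G: 67→83, due 53, tardiness 30
Sum = 0+0+0+2+5+20+30 = 57.
LPT (decreasing processing time): D G A E B F C.
D: 0→21, due 48, tardiness 0
G: 21→37, due 53, tardiness 0
A: 37→52, due 68, tardiness 0
E: 52→63, due 56, tardiness 7
B: 63→72, due 57, tardiness 15
F: 72→78, due 47, tardiness 31
C: 78→83, due 50, tardiness 33
Sum = 0+0+0+7+15+31+33 = 86.
Difference = 57 − 86 = -29.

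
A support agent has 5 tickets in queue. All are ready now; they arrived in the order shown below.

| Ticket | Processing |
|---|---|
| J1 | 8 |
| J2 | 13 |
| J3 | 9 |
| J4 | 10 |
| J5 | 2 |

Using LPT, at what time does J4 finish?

23

LPT (decreasing processing time): J2 J4 J3 J1 J5.
J2: 0→13
J4: 13→23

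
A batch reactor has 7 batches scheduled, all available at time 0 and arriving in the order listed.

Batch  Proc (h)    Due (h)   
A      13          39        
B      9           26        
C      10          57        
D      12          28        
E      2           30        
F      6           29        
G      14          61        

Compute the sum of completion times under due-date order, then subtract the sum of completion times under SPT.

EDD (increasing due date): B D F E A C G.
B: 0→9
D: 9→21
F: 21→27
E: 27→29
A: 29→42
C: 42→52
G: 52→66
Sum = 9+21+27+29+42+52+66 = 246.
SPT (increasing processing time): E F B C D A G.
E: 0→2
F: 2→8
B: 8→17
C: 17→27
D: 27→39
A: 39→52
G: 52→66
Sum = 2+8+17+27+39+52+66 = 211.
Difference = 246 − 211 = 35.

35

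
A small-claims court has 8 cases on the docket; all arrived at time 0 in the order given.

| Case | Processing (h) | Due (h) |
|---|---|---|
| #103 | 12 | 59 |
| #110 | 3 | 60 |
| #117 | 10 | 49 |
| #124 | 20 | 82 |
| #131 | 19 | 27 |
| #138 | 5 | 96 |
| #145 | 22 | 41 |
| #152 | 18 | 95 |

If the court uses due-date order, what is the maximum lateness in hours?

13

EDD (increasing due date): #131 #145 #117 #103 #110 #124 #152 #138.
#131: 0→19, due 27, lateness -8
#145: 19→41, due 41, lateness 0
#117: 41→51, due 49, lateness 2
#103: 51→63, due 59, lateness 4
#110: 63→66, due 60, lateness 6
#124: 66→86, due 82, lateness 4
#152: 86→104, due 95, lateness 9
#138: 104→109, due 96, lateness 13
Maximum = 13.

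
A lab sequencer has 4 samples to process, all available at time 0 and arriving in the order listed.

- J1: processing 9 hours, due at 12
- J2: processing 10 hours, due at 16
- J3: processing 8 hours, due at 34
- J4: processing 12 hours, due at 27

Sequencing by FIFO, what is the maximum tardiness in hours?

FIFO (arrival order): J1 J2 J3 J4.
J1: 0→9, due 12, tardiness 0
J2: 9→19, due 16, tardiness 3
J3: 19→27, due 34, tardiness 0
J4: 27→39, due 27, tardiness 12
Maximum = 12.

12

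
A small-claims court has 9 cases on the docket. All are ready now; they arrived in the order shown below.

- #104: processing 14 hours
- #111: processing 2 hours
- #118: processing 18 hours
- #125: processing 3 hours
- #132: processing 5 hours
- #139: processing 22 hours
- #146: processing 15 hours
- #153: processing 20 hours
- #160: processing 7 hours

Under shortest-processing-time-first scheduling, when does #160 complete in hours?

SPT (increasing processing time): #111 #125 #132 #160 #104 #146 #118 #153 #139.
#111: 0→2
#125: 2→5
#132: 5→10
#160: 10→17

17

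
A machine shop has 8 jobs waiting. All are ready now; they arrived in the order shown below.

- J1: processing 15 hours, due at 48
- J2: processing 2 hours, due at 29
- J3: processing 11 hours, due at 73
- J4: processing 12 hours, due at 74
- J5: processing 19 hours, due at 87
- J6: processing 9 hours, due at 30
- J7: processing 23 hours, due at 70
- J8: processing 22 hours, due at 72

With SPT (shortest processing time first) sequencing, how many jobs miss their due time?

3

SPT (increasing processing time): J2 J6 J3 J4 J1 J5 J8 J7.
J2: 0→2, due 29, tardiness 0
J6: 2→11, due 30, tardiness 0
J3: 11→22, due 73, tardiness 0
J4: 22→34, due 74, tardiness 0
J1: 34→49, due 48, tardiness 1
J5: 49→68, due 87, tardiness 0
J8: 68→90, due 72, tardiness 18
J7: 90→113, due 70, tardiness 43
Late jobs: 3.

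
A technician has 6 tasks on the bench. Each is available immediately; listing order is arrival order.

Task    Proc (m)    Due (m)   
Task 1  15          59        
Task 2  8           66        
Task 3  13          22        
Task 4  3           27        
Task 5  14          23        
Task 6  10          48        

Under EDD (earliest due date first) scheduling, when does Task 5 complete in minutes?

EDD (increasing due date): Task 3 Task 5 Task 4 Task 6 Task 1 Task 2.
Task 3: 0→13
Task 5: 13→27

27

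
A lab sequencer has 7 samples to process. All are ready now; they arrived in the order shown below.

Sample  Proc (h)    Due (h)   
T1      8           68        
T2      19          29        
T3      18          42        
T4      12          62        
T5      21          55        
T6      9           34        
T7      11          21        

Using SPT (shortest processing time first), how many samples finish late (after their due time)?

4

SPT (increasing processing time): T1 T6 T7 T4 T3 T2 T5.
T1: 0→8, due 68, tardiness 0
T6: 8→17, due 34, tardiness 0
T7: 17→28, due 21, tardiness 7
T4: 28→40, due 62, tardiness 0
T3: 40→58, due 42, tardiness 16
T2: 58→77, due 29, tardiness 48
T5: 77→98, due 55, tardiness 43
Late samples: 4.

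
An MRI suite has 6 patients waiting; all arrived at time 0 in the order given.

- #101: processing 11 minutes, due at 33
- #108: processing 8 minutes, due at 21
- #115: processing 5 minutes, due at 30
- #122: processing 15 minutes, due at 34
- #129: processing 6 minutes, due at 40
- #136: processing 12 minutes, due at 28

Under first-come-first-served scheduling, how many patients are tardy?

FIFO (arrival order): #101 #108 #115 #122 #129 #136.
#101: 0→11, due 33, tardiness 0
#108: 11→19, due 21, tardiness 0
#115: 19→24, due 30, tardiness 0
#122: 24→39, due 34, tardiness 5
#129: 39→45, due 40, tardiness 5
#136: 45→57, due 28, tardiness 29
Late patients: 3.

3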